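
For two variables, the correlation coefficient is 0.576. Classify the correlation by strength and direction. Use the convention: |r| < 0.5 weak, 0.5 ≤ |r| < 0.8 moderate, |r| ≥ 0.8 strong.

moderate positive

r = 0.576 > 0 so the relationship is positive.
|r| = 0.576, which falls in the moderate range.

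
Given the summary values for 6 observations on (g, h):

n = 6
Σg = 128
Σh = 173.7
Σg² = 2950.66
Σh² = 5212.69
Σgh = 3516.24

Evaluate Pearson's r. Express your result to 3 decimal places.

r = (nΣgh − ΣgΣh) / √[(nΣg² − (Σg)²)(nΣh² − (Σh)²)]
Numerator: 6×3516.24 − 128×173.7 = -1136.16
Denominator: √[(17703.96 − 16384)(31276.14 − 30171.69)] = √[1319.96 × 1104.45] = 1207.4062
r = -1136.16 / 1207.4062 ≈ -0.941

-0.941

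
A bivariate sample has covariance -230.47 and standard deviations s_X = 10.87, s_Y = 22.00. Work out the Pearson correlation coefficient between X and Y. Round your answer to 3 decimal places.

r = Cov(X,Y) / (s_X · s_Y) = -230.47 / (10.87 × 22.00)
  = -230.47 / 239.1400 ≈ -0.964

-0.964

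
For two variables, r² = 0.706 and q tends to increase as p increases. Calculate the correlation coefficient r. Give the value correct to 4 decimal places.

|r| = √0.706 = 0.8402
The association is positive, so r = 0.8402.

0.8402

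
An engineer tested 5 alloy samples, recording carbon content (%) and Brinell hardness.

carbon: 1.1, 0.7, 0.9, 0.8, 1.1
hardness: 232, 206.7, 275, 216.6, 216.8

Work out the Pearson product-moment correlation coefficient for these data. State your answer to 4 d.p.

n = 5, Σx = 4.6, Σy = 1147.1, Σx² = 4.36, Σy² = 266091.69, Σxy = 1059.15
nΣxy − ΣxΣy = 5295.75 − 5276.66 = 19.09
nΣx² − (Σx)² = 21.8 − 21.16 = 0.64; nΣy² − (Σy)² = 1330458.45 − 1315838.41 = 14620.04
r = 19.09 / √(0.64 × 14620.04) = 19.09 / 96.7307 ≈ 0.1974

0.1974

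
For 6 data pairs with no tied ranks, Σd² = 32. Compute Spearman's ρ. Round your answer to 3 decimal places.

0.086

ρ = 1 − 6Σd² / [n(n²−1)] = 1 − 6×32 / (6×35)
  = 1 − 192/210 = 1 − 0.9143 ≈ 0.086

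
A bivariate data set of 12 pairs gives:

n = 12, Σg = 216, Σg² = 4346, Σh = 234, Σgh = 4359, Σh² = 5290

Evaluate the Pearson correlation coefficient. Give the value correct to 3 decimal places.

0.255

r = (nΣgh − ΣgΣh) / √[(nΣg² − (Σg)²)(nΣh² − (Σh)²)]
Numerator: 12×4359 − 216×234 = 1764
Denominator: √[(52152 − 46656)(63480 − 54756)] = √[5496 × 8724] = 6924.3847
r = 1764 / 6924.3847 ≈ 0.255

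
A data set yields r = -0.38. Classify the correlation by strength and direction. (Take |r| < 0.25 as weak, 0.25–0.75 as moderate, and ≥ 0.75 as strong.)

r = -0.38 < 0 so the relationship is negative.
|r| = 0.38, which falls in the moderate range.

moderate negative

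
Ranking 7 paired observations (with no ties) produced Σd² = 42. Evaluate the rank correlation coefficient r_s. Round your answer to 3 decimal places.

0.250

ρ = 1 − 6Σd² / [n(n²−1)] = 1 − 6×42 / (7×48)
  = 1 − 252/336 = 1 − 0.7500 ≈ 0.250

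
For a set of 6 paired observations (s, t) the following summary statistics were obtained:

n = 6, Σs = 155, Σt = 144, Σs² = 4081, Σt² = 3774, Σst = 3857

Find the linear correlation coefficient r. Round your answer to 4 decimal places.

0.8765

r = (nΣst − ΣsΣt) / √[(nΣs² − (Σs)²)(nΣt² − (Σt)²)]
Numerator: 6×3857 − 155×144 = 822
Denominator: √[(24486 − 24025)(22644 − 20736)] = √[461 × 1908] = 937.8635
r = 822 / 937.8635 ≈ 0.8765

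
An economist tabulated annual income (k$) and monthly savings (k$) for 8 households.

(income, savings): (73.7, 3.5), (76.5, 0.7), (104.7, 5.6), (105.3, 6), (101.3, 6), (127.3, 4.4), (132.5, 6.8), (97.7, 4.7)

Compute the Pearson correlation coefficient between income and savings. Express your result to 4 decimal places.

n = 8, Σx = 819, Σy = 37.7, Σx² = 86902.64, Σy² = 203.79, Σxy = 4057.73
nΣxy − ΣxΣy = 32461.84 − 30876.3 = 1585.54
nΣx² − (Σx)² = 695221.12 − 670761 = 24460.12; nΣy² − (Σy)² = 1630.32 − 1421.29 = 209.03
r = 1585.54 / √(24460.12 × 209.03) = 1585.54 / 2261.1720 ≈ 0.7012

0.7012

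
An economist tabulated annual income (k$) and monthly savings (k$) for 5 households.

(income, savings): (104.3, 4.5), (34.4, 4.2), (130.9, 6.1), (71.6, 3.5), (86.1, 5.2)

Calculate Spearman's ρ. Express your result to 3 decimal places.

0.800

Rank income: 4, 1, 5, 2, 3
Rank savings: 3, 2, 5, 1, 4
d = rank(income) − rank(savings): 1, -1, 0, 1, -1; Σd² = 4
ρ = 1 − 6Σd² / [n(n²−1)] = 1 − 6×4 / (5×24) = 1 − 24/120 ≈ 0.800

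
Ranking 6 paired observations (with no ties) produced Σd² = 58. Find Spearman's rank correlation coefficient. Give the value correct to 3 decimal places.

ρ = 1 − 6Σd² / [n(n²−1)] = 1 − 6×58 / (6×35)
  = 1 − 348/210 = 1 − 1.6571 ≈ -0.657

-0.657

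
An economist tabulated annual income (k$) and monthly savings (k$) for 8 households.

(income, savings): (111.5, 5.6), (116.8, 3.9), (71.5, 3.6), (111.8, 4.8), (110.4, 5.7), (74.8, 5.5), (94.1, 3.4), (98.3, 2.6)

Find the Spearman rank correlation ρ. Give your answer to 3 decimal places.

Rank income: 6, 8, 1, 7, 5, 2, 3, 4
Rank savings: 7, 4, 3, 5, 8, 6, 2, 1
d = rank(income) − rank(savings): -1, 4, -2, 2, -3, -4, 1, 3; Σd² = 60
ρ = 1 − 6Σd² / [n(n²−1)] = 1 − 6×60 / (8×63) = 1 − 360/504 ≈ 0.286

0.286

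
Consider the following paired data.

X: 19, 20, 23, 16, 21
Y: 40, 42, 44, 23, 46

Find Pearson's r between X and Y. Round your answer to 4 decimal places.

n = 5, ΣX = 99, ΣY = 195, ΣX² = 1987, ΣY² = 7945, ΣXY = 3946
nΣXY − ΣXΣY = 19730 − 19305 = 425
nΣX² − (ΣX)² = 9935 − 9801 = 134; nΣY² − (ΣY)² = 39725 − 38025 = 1700
r = 425 / √(134 × 1700) = 425 / 477.2840 ≈ 0.8905

0.8905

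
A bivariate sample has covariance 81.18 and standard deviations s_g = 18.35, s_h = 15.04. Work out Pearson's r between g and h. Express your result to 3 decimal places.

0.294

r = Cov(g,h) / (s_g · s_h) = 81.18 / (18.35 × 15.04)
  = 81.18 / 275.9840 ≈ 0.294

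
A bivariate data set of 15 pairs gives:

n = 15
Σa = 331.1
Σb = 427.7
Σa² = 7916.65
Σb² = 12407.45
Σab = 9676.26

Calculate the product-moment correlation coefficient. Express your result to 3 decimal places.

r = (nΣab − ΣaΣb) / √[(nΣa² − (Σa)²)(nΣb² − (Σb)²)]
Numerator: 15×9676.26 − 331.1×427.7 = 3532.43
Denominator: √[(118749.75 − 109627.21)(186111.75 − 182927.29)] = √[9122.54 × 3184.46] = 5389.8389
r = 3532.43 / 5389.8389 ≈ 0.655

0.655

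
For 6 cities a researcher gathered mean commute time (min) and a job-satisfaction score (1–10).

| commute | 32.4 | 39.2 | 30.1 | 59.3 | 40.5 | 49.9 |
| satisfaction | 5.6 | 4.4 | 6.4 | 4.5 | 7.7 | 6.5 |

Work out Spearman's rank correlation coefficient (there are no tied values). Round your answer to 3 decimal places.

Rank commute: 2, 3, 1, 6, 4, 5
Rank satisfaction: 3, 1, 4, 2, 6, 5
d = rank(commute) − rank(satisfaction): -1, 2, -3, 4, -2, 0; Σd² = 34
ρ = 1 − 6Σd² / [n(n²−1)] = 1 − 6×34 / (6×35) = 1 − 204/210 ≈ 0.029

0.029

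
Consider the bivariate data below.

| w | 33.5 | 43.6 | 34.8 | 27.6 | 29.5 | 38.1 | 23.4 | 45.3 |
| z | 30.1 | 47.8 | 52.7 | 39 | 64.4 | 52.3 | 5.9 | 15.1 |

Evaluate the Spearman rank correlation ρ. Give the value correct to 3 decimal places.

0.119

Rank w: 4, 7, 5, 2, 3, 6, 1, 8
Rank z: 3, 5, 7, 4, 8, 6, 1, 2
d = rank(w) − rank(z): 1, 2, -2, -2, -5, 0, 0, 6; Σd² = 74
ρ = 1 − 6Σd² / [n(n²−1)] = 1 − 6×74 / (8×63) = 1 − 444/504 ≈ 0.119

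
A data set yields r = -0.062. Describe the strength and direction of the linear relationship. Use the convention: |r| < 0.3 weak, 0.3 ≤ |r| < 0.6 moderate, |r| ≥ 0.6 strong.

weak negative

r = -0.062 < 0 so the relationship is negative.
|r| = 0.062, which falls in the weak range.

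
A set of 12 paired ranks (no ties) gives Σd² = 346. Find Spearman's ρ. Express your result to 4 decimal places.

ρ = 1 − 6Σd² / [n(n²−1)] = 1 − 6×346 / (12×143)
  = 1 − 2076/1716 = 1 − 1.20979 ≈ -0.2098

-0.2098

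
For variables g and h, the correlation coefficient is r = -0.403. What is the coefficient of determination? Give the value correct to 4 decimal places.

0.1624

r² = (-0.403)² = 0.1624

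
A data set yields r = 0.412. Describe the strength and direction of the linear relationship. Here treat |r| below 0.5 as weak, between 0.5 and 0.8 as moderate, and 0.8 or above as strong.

r = 0.412 > 0 so the relationship is positive.
|r| = 0.412, which falls in the weak range.

weak positive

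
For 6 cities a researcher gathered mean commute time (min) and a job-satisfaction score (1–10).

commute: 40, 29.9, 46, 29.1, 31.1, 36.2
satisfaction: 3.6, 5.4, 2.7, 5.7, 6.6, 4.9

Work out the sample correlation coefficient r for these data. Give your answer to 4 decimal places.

-0.9289

n = 6, Σx = 212.3, Σy = 28.9, Σx² = 7734.47, Σy² = 149.47, Σxy = 978.17
nΣxy − ΣxΣy = 5869.02 − 6135.47 = -266.45
nΣx² − (Σx)² = 46406.82 − 45071.29 = 1335.53; nΣy² − (Σy)² = 896.82 − 835.21 = 61.61
r = -266.45 / √(1335.53 × 61.61) = -266.45 / 286.8484 ≈ -0.9289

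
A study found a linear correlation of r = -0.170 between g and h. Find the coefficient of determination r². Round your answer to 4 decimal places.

0.0289

r² = (-0.170)² = 0.0289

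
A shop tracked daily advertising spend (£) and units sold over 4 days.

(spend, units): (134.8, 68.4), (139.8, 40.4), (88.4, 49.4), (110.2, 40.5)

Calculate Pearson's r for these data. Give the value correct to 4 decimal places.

n = 4, Σx = 473.2, Σy = 198.7, Σx² = 57673.68, Σy² = 10391.33, Σxy = 23698.3
nΣxy − ΣxΣy = 94793.2 − 94024.84 = 768.36
nΣx² − (Σx)² = 230694.72 − 223918.24 = 6776.48; nΣy² − (Σy)² = 41565.32 − 39481.69 = 2083.63
r = 768.36 / √(6776.48 × 2083.63) = 768.36 / 3757.6159 ≈ 0.2045

0.2045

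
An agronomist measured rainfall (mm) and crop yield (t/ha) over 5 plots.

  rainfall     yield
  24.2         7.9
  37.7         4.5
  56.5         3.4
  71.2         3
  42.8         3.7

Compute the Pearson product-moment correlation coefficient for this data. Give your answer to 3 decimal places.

n = 5, Σx = 232.4, Σy = 22.5, Σx² = 12100.46, Σy² = 116.91, Σxy = 924.89
nΣxy − ΣxΣy = 4624.45 − 5229 = -604.55
nΣx² − (Σx)² = 60502.3 − 54009.76 = 6492.54; nΣy² − (Σy)² = 584.55 − 506.25 = 78.3
r = -604.55 / √(6492.54 × 78.3) = -604.55 / 712.9978 ≈ -0.848

-0.848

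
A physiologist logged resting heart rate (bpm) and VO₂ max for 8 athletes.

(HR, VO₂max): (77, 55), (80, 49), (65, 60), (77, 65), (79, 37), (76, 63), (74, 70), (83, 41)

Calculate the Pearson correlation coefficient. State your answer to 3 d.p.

-0.570

n = 8, Σx = 611, Σy = 440, Σx² = 46865, Σy² = 25170, Σxy = 33354
nΣxy − ΣxΣy = 266832 − 268840 = -2008
nΣx² − (Σx)² = 374920 − 373321 = 1599; nΣy² − (Σy)² = 201360 − 193600 = 7760
r = -2008 / √(1599 × 7760) = -2008 / 3522.5332 ≈ -0.570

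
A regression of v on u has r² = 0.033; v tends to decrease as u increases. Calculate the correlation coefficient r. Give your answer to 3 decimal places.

-0.182

|r| = √0.033 = 0.182
The association is negative, so r = −0.182.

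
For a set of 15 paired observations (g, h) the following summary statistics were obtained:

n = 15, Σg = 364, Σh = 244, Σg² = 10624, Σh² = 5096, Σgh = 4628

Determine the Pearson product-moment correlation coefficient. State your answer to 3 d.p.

r = (nΣgh − ΣgΣh) / √[(nΣg² − (Σg)²)(nΣh² − (Σh)²)]
Numerator: 15×4628 − 364×244 = -19396
Denominator: √[(159360 − 132496)(76440 − 59536)] = √[26864 × 16904] = 21309.8347
r = -19396 / 21309.8347 ≈ -0.910

-0.910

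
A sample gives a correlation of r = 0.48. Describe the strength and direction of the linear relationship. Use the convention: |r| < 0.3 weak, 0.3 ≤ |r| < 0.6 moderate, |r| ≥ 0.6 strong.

r = 0.48 > 0 so the relationship is positive.
|r| = 0.48, which falls in the moderate range.

moderate positive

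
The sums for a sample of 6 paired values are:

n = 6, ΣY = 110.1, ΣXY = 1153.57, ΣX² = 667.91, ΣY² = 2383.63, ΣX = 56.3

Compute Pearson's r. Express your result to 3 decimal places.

r = (nΣXY − ΣXΣY) / √[(nΣX² − (ΣX)²)(nΣY² − (ΣY)²)]
Numerator: 6×1153.57 − 56.3×110.1 = 722.79
Denominator: √[(4007.46 − 3169.69)(14301.78 − 12122.01)] = √[837.77 × 2179.77] = 1351.3497
r = 722.79 / 1351.3497 ≈ 0.535

0.535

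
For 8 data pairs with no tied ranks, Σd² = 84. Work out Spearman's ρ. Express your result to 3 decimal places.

ρ = 1 − 6Σd² / [n(n²−1)] = 1 − 6×84 / (8×63)
  = 1 − 504/504 = 1 − 1.0000 ≈ 0.000

0.000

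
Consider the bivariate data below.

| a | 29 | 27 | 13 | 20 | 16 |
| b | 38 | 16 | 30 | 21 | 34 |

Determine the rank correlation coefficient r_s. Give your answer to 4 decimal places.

Rank a: 5, 4, 1, 3, 2
Rank b: 5, 1, 3, 2, 4
d = rank(a) − rank(b): 0, 3, -2, 1, -2; Σd² = 18
ρ = 1 − 6Σd² / [n(n²−1)] = 1 − 6×18 / (5×24) = 1 − 108/120 ≈ 0.1000

0.1000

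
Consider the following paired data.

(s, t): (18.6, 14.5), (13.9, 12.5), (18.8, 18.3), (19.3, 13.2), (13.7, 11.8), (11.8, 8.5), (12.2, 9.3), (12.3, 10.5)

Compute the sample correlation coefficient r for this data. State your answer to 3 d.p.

0.847

n = 8, Σs = 120.6, Σt = 98.6, Σs² = 1892.16, Σt² = 1283.86, Σst = 1546.82
nΣst − ΣsΣt = 12374.56 − 11891.16 = 483.4
nΣs² − (Σs)² = 15137.28 − 14544.36 = 592.92; nΣt² − (Σt)² = 10270.88 − 9721.96 = 548.92
r = 483.4 / √(592.92 × 548.92) = 483.4 / 570.4960 ≈ 0.847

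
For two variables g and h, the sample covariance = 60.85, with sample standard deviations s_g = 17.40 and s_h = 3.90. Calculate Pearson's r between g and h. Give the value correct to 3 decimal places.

r = Cov(g,h) / (s_g · s_h) = 60.85 / (17.40 × 3.90)
  = 60.85 / 67.8600 ≈ 0.897

0.897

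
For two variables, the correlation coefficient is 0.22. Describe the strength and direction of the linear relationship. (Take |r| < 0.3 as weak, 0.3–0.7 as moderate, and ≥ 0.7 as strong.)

weak positive

r = 0.22 > 0 so the relationship is positive.
|r| = 0.22, which falls in the weak range.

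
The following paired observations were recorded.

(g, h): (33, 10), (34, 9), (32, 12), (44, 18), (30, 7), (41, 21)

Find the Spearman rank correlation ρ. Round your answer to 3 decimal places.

Rank g: 3, 4, 2, 6, 1, 5
Rank h: 3, 2, 4, 5, 1, 6
d = rank(g) − rank(h): 0, 2, -2, 1, 0, -1; Σd² = 10
ρ = 1 − 6Σd² / [n(n²−1)] = 1 − 6×10 / (6×35) = 1 − 60/210 ≈ 0.714

0.714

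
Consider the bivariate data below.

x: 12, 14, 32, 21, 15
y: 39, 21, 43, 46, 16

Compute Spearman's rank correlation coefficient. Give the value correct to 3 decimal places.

Rank x: 1, 2, 5, 4, 3
Rank y: 3, 2, 4, 5, 1
d = rank(x) − rank(y): -2, 0, 1, -1, 2; Σd² = 10
ρ = 1 − 6Σd² / [n(n²−1)] = 1 − 6×10 / (5×24) = 1 − 60/120 ≈ 0.500

0.500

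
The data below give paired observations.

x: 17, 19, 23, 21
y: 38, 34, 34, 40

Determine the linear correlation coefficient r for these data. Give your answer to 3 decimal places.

-0.258

n = 4, Σx = 80, Σy = 146, Σx² = 1620, Σy² = 5356, Σxy = 2914
nΣxy − ΣxΣy = 11656 − 11680 = -24
nΣx² − (Σx)² = 6480 − 6400 = 80; nΣy² − (Σy)² = 21424 − 21316 = 108
r = -24 / √(80 × 108) = -24 / 92.9516 ≈ -0.258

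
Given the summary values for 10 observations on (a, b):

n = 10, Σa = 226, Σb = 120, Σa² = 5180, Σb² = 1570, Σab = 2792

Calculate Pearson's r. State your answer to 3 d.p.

r = (nΣab − ΣaΣb) / √[(nΣa² − (Σa)²)(nΣb² − (Σb)²)]
Numerator: 10×2792 − 226×120 = 800
Denominator: √[(51800 − 51076)(15700 − 14400)] = √[724 × 1300] = 970.1546
r = 800 / 970.1546 ≈ 0.825

0.825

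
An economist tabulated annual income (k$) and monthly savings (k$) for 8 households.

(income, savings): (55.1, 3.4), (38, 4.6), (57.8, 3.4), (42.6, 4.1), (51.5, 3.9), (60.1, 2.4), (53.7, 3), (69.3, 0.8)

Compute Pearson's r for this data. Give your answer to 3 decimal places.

n = 8, Σx = 428.1, Σy = 25.6, Σx² = 23586.05, Σy² = 91.7, Σxy = 1294.95
nΣxy − ΣxΣy = 10359.6 − 10959.36 = -599.76
nΣx² − (Σx)² = 188688.4 − 183269.61 = 5418.79; nΣy² − (Σy)² = 733.6 − 655.36 = 78.24
r = -599.76 / √(5418.79 × 78.24) = -599.76 / 651.1268 ≈ -0.921

-0.921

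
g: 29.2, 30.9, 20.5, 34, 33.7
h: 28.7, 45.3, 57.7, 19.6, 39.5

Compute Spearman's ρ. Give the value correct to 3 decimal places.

Rank g: 2, 3, 1, 5, 4
Rank h: 2, 4, 5, 1, 3
d = rank(g) − rank(h): 0, -1, -4, 4, 1; Σd² = 34
ρ = 1 − 6Σd² / [n(n²−1)] = 1 − 6×34 / (5×24) = 1 − 204/120 ≈ -0.700

-0.700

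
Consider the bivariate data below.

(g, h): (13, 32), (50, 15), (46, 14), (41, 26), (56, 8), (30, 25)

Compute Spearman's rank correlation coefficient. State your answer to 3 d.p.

-0.886

Rank g: 1, 5, 4, 3, 6, 2
Rank h: 6, 3, 2, 5, 1, 4
d = rank(g) − rank(h): -5, 2, 2, -2, 5, -2; Σd² = 66
ρ = 1 − 6Σd² / [n(n²−1)] = 1 − 6×66 / (6×35) = 1 − 396/210 ≈ -0.886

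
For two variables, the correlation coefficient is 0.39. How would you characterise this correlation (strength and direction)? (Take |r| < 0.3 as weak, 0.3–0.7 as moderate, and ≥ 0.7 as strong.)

moderate positive

r = 0.39 > 0 so the relationship is positive.
|r| = 0.39, which falls in the moderate range.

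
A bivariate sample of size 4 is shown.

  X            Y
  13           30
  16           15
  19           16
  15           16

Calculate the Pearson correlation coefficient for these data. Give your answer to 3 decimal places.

n = 4, ΣX = 63, ΣY = 77, ΣX² = 1011, ΣY² = 1637, ΣXY = 1174
nΣXY − ΣXΣY = 4696 − 4851 = -155
nΣX² − (ΣX)² = 4044 − 3969 = 75; nΣY² − (ΣY)² = 6548 − 5929 = 619
r = -155 / √(75 × 619) = -155 / 215.4646 ≈ -0.719

-0.719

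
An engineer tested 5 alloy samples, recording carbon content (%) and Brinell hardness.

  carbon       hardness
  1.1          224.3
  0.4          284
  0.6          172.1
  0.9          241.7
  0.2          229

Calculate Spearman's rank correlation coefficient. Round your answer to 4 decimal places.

Rank carbon: 5, 2, 3, 4, 1
Rank hardness: 2, 5, 1, 4, 3
d = rank(carbon) − rank(hardness): 3, -3, 2, 0, -2; Σd² = 26
ρ = 1 − 6Σd² / [n(n²−1)] = 1 − 6×26 / (5×24) = 1 − 156/120 ≈ -0.3000

-0.3000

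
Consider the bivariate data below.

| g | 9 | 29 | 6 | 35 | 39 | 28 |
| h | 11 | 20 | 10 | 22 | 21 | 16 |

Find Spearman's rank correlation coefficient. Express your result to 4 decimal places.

Rank g: 2, 4, 1, 5, 6, 3
Rank h: 2, 4, 1, 6, 5, 3
d = rank(g) − rank(h): 0, 0, 0, -1, 1, 0; Σd² = 2
ρ = 1 − 6Σd² / [n(n²−1)] = 1 − 6×2 / (6×35) = 1 − 12/210 ≈ 0.9429

0.9429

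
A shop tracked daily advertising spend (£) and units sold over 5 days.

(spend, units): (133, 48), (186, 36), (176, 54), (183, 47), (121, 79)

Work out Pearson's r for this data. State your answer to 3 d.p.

n = 5, Σx = 799, Σy = 264, Σx² = 131391, Σy² = 14966, Σxy = 40744
nΣxy − ΣxΣy = 203720 − 210936 = -7216
nΣx² − (Σx)² = 656955 − 638401 = 18554; nΣy² − (Σy)² = 74830 − 69696 = 5134
r = -7216 / √(18554 × 5134) = -7216 / 9759.9301 ≈ -0.739

-0.739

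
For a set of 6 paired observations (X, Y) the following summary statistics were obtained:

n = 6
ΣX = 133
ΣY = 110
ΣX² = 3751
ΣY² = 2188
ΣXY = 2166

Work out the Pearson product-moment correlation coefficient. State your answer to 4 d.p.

r = (nΣXY − ΣXΣY) / √[(nΣX² − (ΣX)²)(nΣY² − (ΣY)²)]
Numerator: 6×2166 − 133×110 = -1634
Denominator: √[(22506 − 17689)(13128 − 12100)] = √[4817 × 1028] = 2225.2811
r = -1634 / 2225.2811 ≈ -0.7343

-0.7343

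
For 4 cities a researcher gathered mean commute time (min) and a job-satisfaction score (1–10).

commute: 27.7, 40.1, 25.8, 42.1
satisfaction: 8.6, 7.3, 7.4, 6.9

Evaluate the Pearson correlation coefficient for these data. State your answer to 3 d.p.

-0.663

n = 4, Σx = 135.7, Σy = 30.2, Σx² = 4813.35, Σy² = 229.62, Σxy = 1012.36
nΣxy − ΣxΣy = 4049.44 − 4098.14 = -48.7
nΣx² − (Σx)² = 19253.4 − 18414.49 = 838.91; nΣy² − (Σy)² = 918.48 − 912.04 = 6.44
r = -48.7 / √(838.91 × 6.44) = -48.7 / 73.5022 ≈ -0.663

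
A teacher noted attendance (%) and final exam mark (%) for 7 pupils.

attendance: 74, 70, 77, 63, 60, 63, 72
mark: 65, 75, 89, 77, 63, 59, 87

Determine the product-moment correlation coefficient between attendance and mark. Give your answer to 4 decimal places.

n = 7, Σx = 479, Σy = 515, Σx² = 33027, Σy² = 38719, Σxy = 35525
nΣxy − ΣxΣy = 248675 − 246685 = 1990
nΣx² − (Σx)² = 231189 − 229441 = 1748; nΣy² − (Σy)² = 271033 − 265225 = 5808
r = 1990 / √(1748 × 5808) = 1990 / 3186.2806 ≈ 0.6246

0.6246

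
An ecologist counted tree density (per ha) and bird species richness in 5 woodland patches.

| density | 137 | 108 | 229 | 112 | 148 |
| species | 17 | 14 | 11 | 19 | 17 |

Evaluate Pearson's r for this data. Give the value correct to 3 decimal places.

-0.729

n = 5, Σx = 734, Σy = 78, Σx² = 117322, Σy² = 1256, Σxy = 11004
nΣxy − ΣxΣy = 55020 − 57252 = -2232
nΣx² − (Σx)² = 586610 − 538756 = 47854; nΣy² − (Σy)² = 6280 − 6084 = 196
r = -2232 / √(47854 × 196) = -2232 / 3062.5780 ≈ -0.729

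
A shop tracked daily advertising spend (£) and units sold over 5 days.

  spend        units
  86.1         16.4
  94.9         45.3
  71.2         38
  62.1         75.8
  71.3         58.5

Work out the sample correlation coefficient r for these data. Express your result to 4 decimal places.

n = 5, Σx = 385.6, Σy = 234, Σx² = 30428.76, Σy² = 12932.94, Σxy = 17294.84
nΣxy − ΣxΣy = 86474.2 − 90230.4 = -3756.2
nΣx² − (Σx)² = 152143.8 − 148687.36 = 3456.44; nΣy² − (Σy)² = 64664.7 − 54756 = 9908.7
r = -3756.2 / √(3456.44 × 9908.7) = -3756.2 / 5852.2497 ≈ -0.6418

-0.6418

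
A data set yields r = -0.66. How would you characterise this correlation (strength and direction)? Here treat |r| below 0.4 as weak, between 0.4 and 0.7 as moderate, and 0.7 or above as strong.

r = -0.66 < 0 so the relationship is negative.
|r| = 0.66, which falls in the moderate range.

moderate negative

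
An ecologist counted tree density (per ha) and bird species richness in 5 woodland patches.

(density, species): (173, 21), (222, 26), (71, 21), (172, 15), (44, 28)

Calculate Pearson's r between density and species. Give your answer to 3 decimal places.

n = 5, Σx = 682, Σy = 111, Σx² = 115774, Σy² = 2567, Σxy = 14708
nΣxy − ΣxΣy = 73540 − 75702 = -2162
nΣx² − (Σx)² = 578870 − 465124 = 113746; nΣy² − (Σy)² = 12835 − 12321 = 514
r = -2162 / √(113746 × 514) = -2162 / 7646.2699 ≈ -0.283

-0.283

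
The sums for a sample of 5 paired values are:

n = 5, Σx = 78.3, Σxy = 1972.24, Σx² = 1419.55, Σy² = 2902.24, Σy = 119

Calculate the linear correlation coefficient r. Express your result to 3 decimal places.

r = (nΣxy − ΣxΣy) / √[(nΣx² − (Σx)²)(nΣy² − (Σy)²)]
Numerator: 5×1972.24 − 78.3×119 = 543.5
Denominator: √[(7097.75 − 6130.89)(14511.2 − 14161)] = √[966.86 × 350.2] = 581.8886
r = 543.5 / 581.8886 ≈ 0.934

0.934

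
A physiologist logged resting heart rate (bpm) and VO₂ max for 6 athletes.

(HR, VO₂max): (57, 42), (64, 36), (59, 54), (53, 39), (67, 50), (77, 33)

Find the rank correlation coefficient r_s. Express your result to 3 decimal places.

Rank HR: 2, 4, 3, 1, 5, 6
Rank VO₂max: 4, 2, 6, 3, 5, 1
d = rank(HR) − rank(VO₂max): -2, 2, -3, -2, 0, 5; Σd² = 46
ρ = 1 − 6Σd² / [n(n²−1)] = 1 − 6×46 / (6×35) = 1 − 276/210 ≈ -0.314

-0.314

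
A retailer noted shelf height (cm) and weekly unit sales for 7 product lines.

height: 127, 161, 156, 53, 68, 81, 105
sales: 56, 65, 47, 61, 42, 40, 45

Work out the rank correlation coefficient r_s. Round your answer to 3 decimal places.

Rank height: 5, 7, 6, 1, 2, 3, 4
Rank sales: 5, 7, 4, 6, 2, 1, 3
d = rank(height) − rank(sales): 0, 0, 2, -5, 0, 2, 1; Σd² = 34
ρ = 1 − 6Σd² / [n(n²−1)] = 1 − 6×34 / (7×48) = 1 − 204/336 ≈ 0.393

0.393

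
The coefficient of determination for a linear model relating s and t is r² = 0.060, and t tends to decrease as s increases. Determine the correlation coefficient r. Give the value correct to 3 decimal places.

-0.245

|r| = √0.060 = 0.245
The association is negative, so r = −0.245.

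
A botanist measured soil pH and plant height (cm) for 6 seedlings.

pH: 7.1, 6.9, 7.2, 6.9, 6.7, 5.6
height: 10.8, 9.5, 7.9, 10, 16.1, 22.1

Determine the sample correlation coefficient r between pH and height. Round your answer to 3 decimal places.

-0.940

n = 6, Σx = 40.4, Σy = 76.4, Σx² = 273.72, Σy² = 1116.92, Σxy = 499.74
nΣxy − ΣxΣy = 2998.44 − 3086.56 = -88.12
nΣx² − (Σx)² = 1642.32 − 1632.16 = 10.16; nΣy² − (Σy)² = 6701.52 − 5836.96 = 864.56
r = -88.12 / √(10.16 × 864.56) = -88.12 / 93.7226 ≈ -0.940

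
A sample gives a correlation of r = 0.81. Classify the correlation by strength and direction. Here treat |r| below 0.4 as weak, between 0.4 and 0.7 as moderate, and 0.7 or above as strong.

r = 0.81 > 0 so the relationship is positive.
|r| = 0.81, which falls in the strong range.

strong positive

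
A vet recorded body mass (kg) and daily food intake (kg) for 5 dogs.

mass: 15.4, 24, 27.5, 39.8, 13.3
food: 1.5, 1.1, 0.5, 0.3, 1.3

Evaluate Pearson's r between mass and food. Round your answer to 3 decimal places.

n = 5, Σx = 120, Σy = 4.7, Σx² = 3330.34, Σy² = 5.49, Σxy = 92.48
nΣxy − ΣxΣy = 462.4 − 564 = -101.6
nΣx² − (Σx)² = 16651.7 − 14400 = 2251.7; nΣy² − (Σy)² = 27.45 − 22.09 = 5.36
r = -101.6 / √(2251.7 × 5.36) = -101.6 / 109.8595 ≈ -0.925

-0.925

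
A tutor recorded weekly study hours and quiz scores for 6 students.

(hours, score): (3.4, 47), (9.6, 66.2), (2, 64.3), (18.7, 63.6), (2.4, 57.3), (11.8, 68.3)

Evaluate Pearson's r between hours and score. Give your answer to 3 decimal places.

n = 6, Σx = 47.9, Σy = 366.7, Σx² = 602.41, Σy² = 22719.07, Σxy = 3056.7
nΣxy − ΣxΣy = 18340.2 − 17564.93 = 775.27
nΣx² − (Σx)² = 3614.46 − 2294.41 = 1320.05; nΣy² − (Σy)² = 136314.42 − 134468.89 = 1845.53
r = 775.27 / √(1320.05 × 1845.53) = 775.27 / 1560.8305 ≈ 0.497

0.497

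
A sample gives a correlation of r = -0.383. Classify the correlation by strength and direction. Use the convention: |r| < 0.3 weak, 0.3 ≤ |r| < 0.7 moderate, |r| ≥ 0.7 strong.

moderate negative

r = -0.383 < 0 so the relationship is negative.
|r| = 0.383, which falls in the moderate range.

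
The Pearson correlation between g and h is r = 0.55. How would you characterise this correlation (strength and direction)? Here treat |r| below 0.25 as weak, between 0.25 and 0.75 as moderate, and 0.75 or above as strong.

r = 0.55 > 0 so the relationship is positive.
|r| = 0.55, which falls in the moderate range.

moderate positive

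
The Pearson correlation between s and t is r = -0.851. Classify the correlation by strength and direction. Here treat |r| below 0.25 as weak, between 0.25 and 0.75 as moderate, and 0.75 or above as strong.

r = -0.851 < 0 so the relationship is negative.
|r| = 0.851, which falls in the strong range.

strong negative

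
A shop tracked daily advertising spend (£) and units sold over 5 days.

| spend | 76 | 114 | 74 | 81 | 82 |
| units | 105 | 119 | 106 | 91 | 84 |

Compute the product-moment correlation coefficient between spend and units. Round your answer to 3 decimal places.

0.582

n = 5, Σx = 427, Σy = 505, Σx² = 37533, Σy² = 51759, Σxy = 43649
nΣxy − ΣxΣy = 218245 − 215635 = 2610
nΣx² − (Σx)² = 187665 − 182329 = 5336; nΣy² − (Σy)² = 258795 − 255025 = 3770
r = 2610 / √(5336 × 3770) = 2610 / 4485.1667 ≈ 0.582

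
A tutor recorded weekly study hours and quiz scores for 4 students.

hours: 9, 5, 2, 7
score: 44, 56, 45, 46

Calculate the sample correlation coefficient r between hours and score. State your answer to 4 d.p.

-0.2058

n = 4, Σx = 23, Σy = 191, Σx² = 159, Σy² = 9213, Σxy = 1088
nΣxy − ΣxΣy = 4352 − 4393 = -41
nΣx² − (Σx)² = 636 − 529 = 107; nΣy² − (Σy)² = 36852 − 36481 = 371
r = -41 / √(107 × 371) = -41 / 199.2411 ≈ -0.2058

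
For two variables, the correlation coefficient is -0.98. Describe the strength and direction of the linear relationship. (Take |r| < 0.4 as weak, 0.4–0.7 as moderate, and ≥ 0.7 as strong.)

strong negative

r = -0.98 < 0 so the relationship is negative.
|r| = 0.98, which falls in the strong range.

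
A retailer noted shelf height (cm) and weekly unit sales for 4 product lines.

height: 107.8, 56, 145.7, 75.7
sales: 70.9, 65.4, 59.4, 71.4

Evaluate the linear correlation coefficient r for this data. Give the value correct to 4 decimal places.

n = 4, Σx = 385.2, Σy = 267.1, Σx² = 41715.82, Σy² = 17930.29, Σxy = 25364.98
nΣxy − ΣxΣy = 101459.92 − 102886.92 = -1427
nΣx² − (Σx)² = 166863.28 − 148379.04 = 18484.24; nΣy² − (Σy)² = 71721.16 − 71342.41 = 378.75
r = -1427 / √(18484.24 × 378.75) = -1427 / 2645.9225 ≈ -0.5393

-0.5393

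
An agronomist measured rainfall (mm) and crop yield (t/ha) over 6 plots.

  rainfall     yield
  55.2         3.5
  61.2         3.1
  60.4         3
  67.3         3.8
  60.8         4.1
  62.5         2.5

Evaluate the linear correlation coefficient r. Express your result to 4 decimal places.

n = 6, Σx = 367.4, Σy = 20, Σx² = 22572.82, Σy² = 68.36, Σxy = 1225.39
nΣxy − ΣxΣy = 7352.34 − 7348 = 4.34
nΣx² − (Σx)² = 135436.92 − 134982.76 = 454.16; nΣy² − (Σy)² = 410.16 − 400 = 10.16
r = 4.34 / √(454.16 × 10.16) = 4.34 / 67.9284 ≈ 0.0639

0.0639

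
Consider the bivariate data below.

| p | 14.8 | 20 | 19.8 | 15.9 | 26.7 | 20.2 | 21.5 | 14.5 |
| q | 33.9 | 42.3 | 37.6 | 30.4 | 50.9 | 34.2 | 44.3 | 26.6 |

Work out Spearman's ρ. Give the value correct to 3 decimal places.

Rank p: 2, 5, 4, 3, 8, 6, 7, 1
Rank q: 3, 6, 5, 2, 8, 4, 7, 1
d = rank(p) − rank(q): -1, -1, -1, 1, 0, 2, 0, 0; Σd² = 8
ρ = 1 − 6Σd² / [n(n²−1)] = 1 − 6×8 / (8×63) = 1 − 48/504 ≈ 0.905

0.905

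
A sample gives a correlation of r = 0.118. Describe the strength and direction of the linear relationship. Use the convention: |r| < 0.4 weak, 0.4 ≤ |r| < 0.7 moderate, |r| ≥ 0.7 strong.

r = 0.118 > 0 so the relationship is positive.
|r| = 0.118, which falls in the weak range.

weak positive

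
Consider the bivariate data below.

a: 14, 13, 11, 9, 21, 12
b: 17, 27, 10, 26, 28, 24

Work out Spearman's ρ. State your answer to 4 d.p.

0.4286

Rank a: 5, 4, 2, 1, 6, 3
Rank b: 2, 5, 1, 4, 6, 3
d = rank(a) − rank(b): 3, -1, 1, -3, 0, 0; Σd² = 20
ρ = 1 − 6Σd² / [n(n²−1)] = 1 − 6×20 / (6×35) = 1 − 120/210 ≈ 0.4286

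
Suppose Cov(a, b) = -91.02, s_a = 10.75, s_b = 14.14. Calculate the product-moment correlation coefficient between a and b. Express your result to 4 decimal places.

-0.5988

r = Cov(a,b) / (s_a · s_b) = -91.02 / (10.75 × 14.14)
  = -91.02 / 152.0050 ≈ -0.5988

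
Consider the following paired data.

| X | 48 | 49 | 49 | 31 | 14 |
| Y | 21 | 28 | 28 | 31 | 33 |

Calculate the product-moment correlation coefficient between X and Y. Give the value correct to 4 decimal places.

-0.7465

n = 5, ΣX = 191, ΣY = 141, ΣX² = 8263, ΣY² = 4059, ΣXY = 5175
nΣXY − ΣXΣY = 25875 − 26931 = -1056
nΣX² − (ΣX)² = 41315 − 36481 = 4834; nΣY² − (ΣY)² = 20295 − 19881 = 414
r = -1056 / √(4834 × 414) = -1056 / 1414.6646 ≈ -0.7465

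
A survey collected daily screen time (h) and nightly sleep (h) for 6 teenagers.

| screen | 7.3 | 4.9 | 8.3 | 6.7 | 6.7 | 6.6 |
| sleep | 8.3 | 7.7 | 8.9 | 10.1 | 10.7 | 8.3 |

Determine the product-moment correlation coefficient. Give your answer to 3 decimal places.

0.283

n = 6, Σx = 40.5, Σy = 54, Σx² = 279.53, Σy² = 492.78, Σxy = 366.33
nΣxy − ΣxΣy = 2197.98 − 2187 = 10.98
nΣx² − (Σx)² = 1677.18 − 1640.25 = 36.93; nΣy² − (Σy)² = 2956.68 − 2916 = 40.68
r = 10.98 / √(36.93 × 40.68) = 10.98 / 38.7597 ≈ 0.283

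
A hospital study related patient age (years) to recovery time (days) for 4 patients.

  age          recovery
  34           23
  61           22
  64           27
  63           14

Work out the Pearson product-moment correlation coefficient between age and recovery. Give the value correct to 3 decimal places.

-0.166

n = 4, Σx = 222, Σy = 86, Σx² = 12942, Σy² = 1938, Σxy = 4734
nΣxy − ΣxΣy = 18936 − 19092 = -156
nΣx² − (Σx)² = 51768 − 49284 = 2484; nΣy² − (Σy)² = 7752 − 7396 = 356
r = -156 / √(2484 × 356) = -156 / 940.3744 ≈ -0.166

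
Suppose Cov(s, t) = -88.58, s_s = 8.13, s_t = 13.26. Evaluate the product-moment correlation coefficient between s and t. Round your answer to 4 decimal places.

-0.8217

r = Cov(s,t) / (s_s · s_t) = -88.58 / (8.13 × 13.26)
  = -88.58 / 107.8038 ≈ -0.8217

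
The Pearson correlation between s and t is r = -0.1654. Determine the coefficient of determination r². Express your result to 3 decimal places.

0.027

r² = (-0.1654)² = 0.027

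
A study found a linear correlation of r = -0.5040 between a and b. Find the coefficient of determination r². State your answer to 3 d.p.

r² = (-0.5040)² = 0.254

0.254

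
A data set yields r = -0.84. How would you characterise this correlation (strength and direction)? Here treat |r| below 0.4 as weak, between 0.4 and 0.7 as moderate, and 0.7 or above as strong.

strong negative

r = -0.84 < 0 so the relationship is negative.
|r| = 0.84, which falls in the strong range.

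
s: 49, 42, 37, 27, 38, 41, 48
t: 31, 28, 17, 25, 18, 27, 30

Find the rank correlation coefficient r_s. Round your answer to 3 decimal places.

Rank s: 7, 5, 2, 1, 3, 4, 6
Rank t: 7, 5, 1, 3, 2, 4, 6
d = rank(s) − rank(t): 0, 0, 1, -2, 1, 0, 0; Σd² = 6
ρ = 1 − 6Σd² / [n(n²−1)] = 1 − 6×6 / (7×48) = 1 − 36/336 ≈ 0.893

0.893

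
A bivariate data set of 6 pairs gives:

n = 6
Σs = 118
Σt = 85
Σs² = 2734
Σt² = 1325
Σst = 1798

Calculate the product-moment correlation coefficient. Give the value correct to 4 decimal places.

0.5653

r = (nΣst − ΣsΣt) / √[(nΣs² − (Σs)²)(nΣt² − (Σt)²)]
Numerator: 6×1798 − 118×85 = 758
Denominator: √[(16404 − 13924)(7950 − 7225)] = √[2480 × 725] = 1340.8952
r = 758 / 1340.8952 ≈ 0.5653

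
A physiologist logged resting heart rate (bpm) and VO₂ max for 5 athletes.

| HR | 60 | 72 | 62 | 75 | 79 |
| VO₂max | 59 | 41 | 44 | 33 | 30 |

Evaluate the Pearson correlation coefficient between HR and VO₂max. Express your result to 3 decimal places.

-0.910

n = 5, Σx = 348, Σy = 207, Σx² = 24494, Σy² = 9087, Σxy = 14065
nΣxy − ΣxΣy = 70325 − 72036 = -1711
nΣx² − (Σx)² = 122470 − 121104 = 1366; nΣy² − (Σy)² = 45435 − 42849 = 2586
r = -1711 / √(1366 × 2586) = -1711 / 1879.4882 ≈ -0.910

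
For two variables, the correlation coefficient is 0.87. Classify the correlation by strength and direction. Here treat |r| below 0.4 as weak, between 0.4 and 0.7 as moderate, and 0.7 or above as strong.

r = 0.87 > 0 so the relationship is positive.
|r| = 0.87, which falls in the strong range.

strong positive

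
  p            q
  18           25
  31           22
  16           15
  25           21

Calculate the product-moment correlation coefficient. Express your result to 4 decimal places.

n = 4, Σp = 90, Σq = 83, Σp² = 2166, Σq² = 1775, Σpq = 1897
nΣpq − ΣpΣq = 7588 − 7470 = 118
nΣp² − (Σp)² = 8664 − 8100 = 564; nΣq² − (Σq)² = 7100 − 6889 = 211
r = 118 / √(564 × 211) = 118 / 344.9696 ≈ 0.3421

0.3421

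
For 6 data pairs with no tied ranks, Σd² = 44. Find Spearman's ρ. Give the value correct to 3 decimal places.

-0.257

ρ = 1 − 6Σd² / [n(n²−1)] = 1 − 6×44 / (6×35)
  = 1 − 264/210 = 1 − 1.2571 ≈ -0.257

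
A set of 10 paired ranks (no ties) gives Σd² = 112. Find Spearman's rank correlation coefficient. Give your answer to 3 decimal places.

ρ = 1 − 6Σd² / [n(n²−1)] = 1 − 6×112 / (10×99)
  = 1 − 672/990 = 1 − 0.6788 ≈ 0.321

0.321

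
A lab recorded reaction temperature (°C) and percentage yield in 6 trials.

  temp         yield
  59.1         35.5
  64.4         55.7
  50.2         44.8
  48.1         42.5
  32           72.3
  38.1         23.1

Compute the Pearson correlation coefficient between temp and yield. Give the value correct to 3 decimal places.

-0.148

n = 6, Σx = 291.9, Σy = 273.9, Σx² = 14949.43, Σy² = 13936.93, Σxy = 13172.05
nΣxy − ΣxΣy = 79032.3 − 79951.41 = -919.11
nΣx² − (Σx)² = 89696.58 − 85205.61 = 4490.97; nΣy² − (Σy)² = 83621.58 − 75021.21 = 8600.37
r = -919.11 / √(4490.97 × 8600.37) = -919.11 / 6214.8213 ≈ -0.148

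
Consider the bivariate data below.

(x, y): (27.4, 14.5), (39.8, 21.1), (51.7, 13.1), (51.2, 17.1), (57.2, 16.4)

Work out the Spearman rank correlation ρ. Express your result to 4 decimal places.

Rank x: 1, 2, 4, 3, 5
Rank y: 2, 5, 1, 4, 3
d = rank(x) − rank(y): -1, -3, 3, -1, 2; Σd² = 24
ρ = 1 − 6Σd² / [n(n²−1)] = 1 − 6×24 / (5×24) = 1 − 144/120 ≈ -0.2000

-0.2000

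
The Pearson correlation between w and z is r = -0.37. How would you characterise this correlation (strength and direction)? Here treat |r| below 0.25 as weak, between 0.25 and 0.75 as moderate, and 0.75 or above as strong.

r = -0.37 < 0 so the relationship is negative.
|r| = 0.37, which falls in the moderate range.

moderate negative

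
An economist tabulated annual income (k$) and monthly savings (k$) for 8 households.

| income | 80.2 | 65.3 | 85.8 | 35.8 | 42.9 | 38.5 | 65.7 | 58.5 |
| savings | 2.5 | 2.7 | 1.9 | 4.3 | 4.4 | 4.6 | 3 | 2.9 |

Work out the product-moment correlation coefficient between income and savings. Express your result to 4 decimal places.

-0.9631

n = 8, Σx = 472.7, Σy = 26.3, Σx² = 30400.81, Σy² = 93.57, Σxy = 1426.38
nΣxy − ΣxΣy = 11411.04 − 12432.01 = -1020.97
nΣx² − (Σx)² = 243206.48 − 223445.29 = 19761.19; nΣy² − (Σy)² = 748.56 − 691.69 = 56.87
r = -1020.97 / √(19761.19 × 56.87) = -1020.97 / 1060.1032 ≈ -0.9631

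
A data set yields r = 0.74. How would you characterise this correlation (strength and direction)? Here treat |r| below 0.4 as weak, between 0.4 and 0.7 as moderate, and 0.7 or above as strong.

strong positive

r = 0.74 > 0 so the relationship is positive.
|r| = 0.74, which falls in the strong range.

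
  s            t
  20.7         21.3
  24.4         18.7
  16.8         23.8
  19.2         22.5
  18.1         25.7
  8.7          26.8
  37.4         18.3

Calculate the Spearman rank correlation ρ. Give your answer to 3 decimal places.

-0.964

Rank s: 5, 6, 2, 4, 3, 1, 7
Rank t: 3, 2, 5, 4, 6, 7, 1
d = rank(s) − rank(t): 2, 4, -3, 0, -3, -6, 6; Σd² = 110
ρ = 1 − 6Σd² / [n(n²−1)] = 1 − 6×110 / (7×48) = 1 − 660/336 ≈ -0.964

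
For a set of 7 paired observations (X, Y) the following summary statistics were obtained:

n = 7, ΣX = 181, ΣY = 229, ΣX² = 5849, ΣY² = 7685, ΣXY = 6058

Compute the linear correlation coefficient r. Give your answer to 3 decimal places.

r = (nΣXY − ΣXΣY) / √[(nΣX² − (ΣX)²)(nΣY² − (ΣY)²)]
Numerator: 7×6058 − 181×229 = 957
Denominator: √[(40943 − 32761)(53795 − 52441)] = √[8182 × 1354] = 3328.4273
r = 957 / 3328.4273 ≈ 0.288

0.288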